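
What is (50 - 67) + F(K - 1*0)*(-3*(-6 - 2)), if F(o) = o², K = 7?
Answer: 1159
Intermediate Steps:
(50 - 67) + F(K - 1*0)*(-3*(-6 - 2)) = (50 - 67) + (7 - 1*0)²*(-3*(-6 - 2)) = -17 + (7 + 0)²*(-3*(-8)) = -17 + 7²*24 = -17 + 49*24 = -17 + 1176 = 1159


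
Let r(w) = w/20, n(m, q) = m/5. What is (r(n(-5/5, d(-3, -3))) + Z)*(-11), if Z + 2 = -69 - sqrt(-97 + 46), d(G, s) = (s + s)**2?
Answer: 78111/100 + 11*I*sqrt(51) ≈ 781.11 + 78.556*I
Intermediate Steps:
d(G, s) = 4*s**2 (d(G, s) = (2*s)**2 = 4*s**2)
n(m, q) = m/5 (n(m, q) = m*(1/5) = m/5)
r(w) = w/20 (r(w) = w*(1/20) = w/20)
Z = -71 - I*sqrt(51) (Z = -2 + (-69 - sqrt(-97 + 46)) = -2 + (-69 - sqrt(-51)) = -2 + (-69 - I*sqrt(51)) = -71 - I*sqrt(51) ≈ -71.0 - 7.1414*I)
(r(n(-5/5, d(-3, -3))) + Z)*(-11) = (((-5/5)/5)/20 + (-71 - I*sqrt(51)))*(-11) = (((-5*1/5)/5)/20 + (-71 - I*sqrt(51)))*(-11) = (((1/5)*(-1))/20 + (-71 - I*sqrt(51)))*(-11) = ((1/20)*(-1/5) + (-71 - I*sqrt(51)))*(-11) = (-1/100 + (-71 - I*sqrt(51)))*(-11) = (-7101/100 - I*sqrt(51))*(-11) = 78111/100 + 11*I*sqrt(51)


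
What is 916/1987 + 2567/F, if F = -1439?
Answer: -3782505/2859293 ≈ -1.3229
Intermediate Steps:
916/1987 + 2567/F = 916/1987 + 2567/(-1439) = 916*(1/1987) + 2567*(-1/1439) = 916/1987 - 2567/1439 = -3782505/2859293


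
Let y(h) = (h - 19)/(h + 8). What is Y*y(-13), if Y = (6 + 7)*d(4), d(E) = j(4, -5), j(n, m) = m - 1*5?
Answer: -832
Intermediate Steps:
j(n, m) = -5 + m (j(n, m) = m - 5 = -5 + m)
d(E) = -10 (d(E) = -5 - 5 = -10)
y(h) = (-19 + h)/(8 + h)
Y = -130 (Y = (6 + 7)*(-10) = 13*(-10) = -130)
Y*y(-13) = -130*(-19 - 13)/(8 - 13) = -130*(-32)/(-5) = -(-26)*(-32) = -130*32/5 = -832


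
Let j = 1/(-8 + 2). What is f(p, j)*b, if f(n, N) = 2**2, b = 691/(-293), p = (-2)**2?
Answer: -2764/293 ≈ -9.4334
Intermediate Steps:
j = -1/6 (j = 1/(-6) = -1/6 ≈ -0.16667)
p = 4
b = -691/293 (b = 691*(-1/293) = -691/293 ≈ -2.3584)
f(n, N) = 4
f(p, j)*b = 4*(-691/293) = -2764/293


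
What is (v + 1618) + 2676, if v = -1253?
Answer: 3041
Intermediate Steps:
(v + 1618) + 2676 = (-1253 + 1618) + 2676 = 365 + 2676 = 3041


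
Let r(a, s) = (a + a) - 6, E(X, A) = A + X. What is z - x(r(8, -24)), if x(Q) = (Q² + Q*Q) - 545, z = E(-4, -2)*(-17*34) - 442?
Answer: 3371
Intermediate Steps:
r(a, s) = -6 + 2*a (r(a, s) = 2*a - 6 = -6 + 2*a)
z = 3026 (z = (-2 - 4)*(-17*34) - 442 = -6*(-578) - 442 = 3468 - 442 = 3026)
x(Q) = -545 + 2*Q² (x(Q) = (Q² + Q²) - 545 = 2*Q² - 545 = -545 + 2*Q²)
z - x(r(8, -24)) = 3026 - (-545 + 2*(-6 + 2*8)²) = 3026 - (-545 + 2*(-6 + 16)²) = 3026 - (-545 + 2*10²) = 3026 - (-545 + 2*100) = 3026 - (-545 + 200) = 3026 - 1*(-345) = 3026 + 345 = 3371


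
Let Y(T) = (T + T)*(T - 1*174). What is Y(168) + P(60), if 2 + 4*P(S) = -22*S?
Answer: -4693/2 ≈ -2346.5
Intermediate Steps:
Y(T) = 2*T*(-174 + T) (Y(T) = (2*T)*(T - 174) = (2*T)*(-174 + T) = 2*T*(-174 + T))
P(S) = -½ - 11*S/2 (P(S) = -½ + (-22*S)/4 = -½ - 11*S/2)
Y(168) + P(60) = 2*168*(-174 + 168) + (-½ - 11/2*60) = 2*168*(-6) + (-½ - 330) = -2016 - 661/2 = -4693/2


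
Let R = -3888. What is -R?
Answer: 3888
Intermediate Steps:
-R = -1*(-3888) = 3888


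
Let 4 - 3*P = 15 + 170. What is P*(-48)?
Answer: 2896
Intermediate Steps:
P = -181/3 (P = 4/3 - (15 + 170)/3 = 4/3 - ⅓*185 = 4/3 - 185/3 = -181/3 ≈ -60.333)
P*(-48) = -181/3*(-48) = 2896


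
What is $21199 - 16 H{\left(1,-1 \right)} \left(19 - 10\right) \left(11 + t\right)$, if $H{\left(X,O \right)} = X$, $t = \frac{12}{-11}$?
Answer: $\frac{217493}{11} \approx 19772.0$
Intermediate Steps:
$t = - \frac{12}{11}$ ($t = 12 \left(- \frac{1}{11}\right) = - \frac{12}{11} \approx -1.0909$)
$21199 - 16 H{\left(1,-1 \right)} \left(19 - 10\right) \left(11 + t\right) = 21199 - 16 \cdot 1 \left(19 - 10\right) \left(11 - \frac{12}{11}\right) = 21199 - 16 \cdot 9 \cdot \frac{109}{11} = 21199 - 16 \cdot \frac{981}{11} = 21199 - \frac{15696}{11} = \frac{217493}{11}$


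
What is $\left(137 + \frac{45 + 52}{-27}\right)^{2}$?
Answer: $\frac{12974404}{729} \approx 17798.0$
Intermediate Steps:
$\left(137 + \frac{45 + 52}{-27}\right)^{2} = \left(137 + 97 \left(- \frac{1}{27}\right)\right)^{2} = \left(137 - \frac{97}{27}\right)^{2} = \left(\frac{3602}{27}\right)^{2} = \frac{12974404}{729}$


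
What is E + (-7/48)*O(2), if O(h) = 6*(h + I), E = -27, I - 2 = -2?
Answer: -115/4 ≈ -28.750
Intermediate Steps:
I = 0 (I = 2 - 2 = 0)
O(h) = 6*h (O(h) = 6*(h + 0) = 6*h)
E + (-7/48)*O(2) = -27 + (-7/48)*(6*2) = -27 - 7*1/48*12 = -27 - 7/48*12 = -27 - 7/4 = -115/4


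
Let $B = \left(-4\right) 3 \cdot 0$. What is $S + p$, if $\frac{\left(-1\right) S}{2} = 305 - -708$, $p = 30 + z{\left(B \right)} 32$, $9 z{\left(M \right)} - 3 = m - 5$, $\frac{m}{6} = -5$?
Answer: $- \frac{18988}{9} \approx -2109.8$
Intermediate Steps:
$m = -30$ ($m = 6 \left(-5\right) = -30$)
$B = 0$ ($B = \left(-12\right) 0 = 0$)
$z{\left(M \right)} = - \frac{32}{9}$ ($z{\left(M \right)} = \frac{1}{3} + \frac{-30 - 5}{9} = \frac{1}{3} + \frac{1}{9} \left(-35\right) = \frac{1}{3} - \frac{35}{9} = - \frac{32}{9}$)
$p = - \frac{754}{9}$ ($p = 30 - \frac{1024}{9} = - \frac{754}{9} \approx -83.778$)
$S = -2026$ ($S = - 2 \left(305 - -708\right) = - 2 \left(305 + 708\right) = \left(-2\right) 1013 = -2026$)
$S + p = -2026 - \frac{754}{9} = - \frac{18988}{9}$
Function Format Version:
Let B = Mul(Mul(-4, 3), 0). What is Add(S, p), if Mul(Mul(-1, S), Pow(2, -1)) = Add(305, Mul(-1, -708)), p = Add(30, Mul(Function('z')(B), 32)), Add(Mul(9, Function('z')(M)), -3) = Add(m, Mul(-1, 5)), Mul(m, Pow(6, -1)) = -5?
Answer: Rational(-18988, 9) ≈ -2109.8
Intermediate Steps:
m = -30 (m = Mul(6, -5) = -30)
B = 0 (B = Mul(-12, 0) = 0)
Function('z')(M) = Rational(-32, 9) (Function('z')(M) = Add(Rational(1, 3), Mul(Rational(1, 9), Add(-30, Mul(-1, 5)))) = Add(Rational(1, 3), Mul(Rational(1, 9), Add(-30, -5))) = Add(Rational(1, 3), Mul(Rational(1, 9), -35)) = Add(Rational(1, 3), Rational(-35, 9)) = Rational(-32, 9))
p = Rational(-754, 9) (p = Add(30, Mul(Rational(-32, 9), 32)) = Add(30, Rational(-1024, 9)) = Rational(-754, 9) ≈ -83.778)
S = -2026 (S = Mul(-2, Add(305, Mul(-1, -708))) = Mul(-2, Add(305, 708)) = Mul(-2, 1013) = -2026)
Add(S, p) = Add(-2026, Rational(-754, 9)) = Rational(-18988, 9)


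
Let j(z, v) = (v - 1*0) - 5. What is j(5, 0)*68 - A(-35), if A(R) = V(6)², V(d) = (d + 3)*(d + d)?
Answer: -12004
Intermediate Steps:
j(z, v) = -5 + v (j(z, v) = (v + 0) - 5 = v - 5 = -5 + v)
V(d) = 2*d*(3 + d) (V(d) = (3 + d)*(2*d) = 2*d*(3 + d))
A(R) = 11664 (A(R) = (2*6*(3 + 6))² = (2*6*9)² = 108² = 11664)
j(5, 0)*68 - A(-35) = (-5 + 0)*68 - 1*11664 = -5*68 - 11664 = -340 - 11664 = -12004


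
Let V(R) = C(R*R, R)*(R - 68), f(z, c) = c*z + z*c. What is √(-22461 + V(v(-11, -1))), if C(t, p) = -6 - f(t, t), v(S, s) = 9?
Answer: √752091 ≈ 867.23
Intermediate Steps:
f(z, c) = 2*c*z (f(z, c) = c*z + c*z = 2*c*z)
C(t, p) = -6 - 2*t² (C(t, p) = -6 - 2*t*t = -6 - 2*t²)
V(R) = (-68 + R)*(-6 - 2*R⁴) (V(R) = (-6 - 2*R⁴)*(R - 68) = (-6 - 2*R⁴)*(-68 + R) = (-68 + R)*(-6 - 2*R⁴))
√(-22461 + V(v(-11, -1))) = √(-22461 - 2*(-68 + 9)*(3 + 9⁴)) = √(-22461 - 2*(-59)*(3 + 6561)) = √(-22461 - 2*(-59)*6564) = √(-22461 + 774552) = √752091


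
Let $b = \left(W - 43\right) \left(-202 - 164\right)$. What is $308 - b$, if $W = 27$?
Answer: $-5548$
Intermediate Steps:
$b = 5856$ ($b = \left(27 - 43\right) \left(-202 - 164\right) = \left(-16\right) \left(-366\right) = 5856$)
$308 - b = 308 - 5856 = -5548$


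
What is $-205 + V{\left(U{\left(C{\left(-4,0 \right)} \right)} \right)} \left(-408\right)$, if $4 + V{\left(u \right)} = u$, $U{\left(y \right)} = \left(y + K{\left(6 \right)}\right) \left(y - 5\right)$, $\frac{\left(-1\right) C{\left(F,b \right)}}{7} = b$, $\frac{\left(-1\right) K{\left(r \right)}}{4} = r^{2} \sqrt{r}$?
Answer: $1427 - 293760 \sqrt{6} \approx -7.1814 \cdot 10^{5}$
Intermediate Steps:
$K{\left(r \right)} = - 4 r^{\frac{5}{2}}$ ($K{\left(r \right)} = - 4 r^{2} \sqrt{r} = - 4 r^{\frac{5}{2}}$)
$C{\left(F,b \right)} = - 7 b$
$U{\left(y \right)} = \left(-5 + y\right) \left(y - 144 \sqrt{6}\right)$ ($U{\left(y \right)} = \left(y - 4 \cdot 6^{\frac{5}{2}}\right) \left(y - 5\right) = \left(y - 4 \cdot 36 \sqrt{6}\right) \left(-5 + y\right) = \left(y - 144 \sqrt{6}\right) \left(-5 + y\right) = \left(-5 + y\right) \left(y - 144 \sqrt{6}\right)$)
$V{\left(u \right)} = -4 + u$
$-205 + V{\left(U{\left(C{\left(-4,0 \right)} \right)} \right)} \left(-408\right) = -205 + \left(-4 + \left(\left(\left(-7\right) 0\right)^{2} - 5 \left(\left(-7\right) 0\right) + 720 \sqrt{6} - 144 \left(\left(-7\right) 0\right) \sqrt{6}\right)\right) \left(-408\right) = -205 + \left(-4 + \left(0^{2} - 0 + 720 \sqrt{6} - 0 \sqrt{6}\right)\right) \left(-408\right) = -205 + \left(-4 + \left(0 + 0 + 720 \sqrt{6} + 0\right)\right) \left(-408\right) = -205 + \left(-4 + 720 \sqrt{6}\right) \left(-408\right) = -205 + \left(1632 - 293760 \sqrt{6}\right) = 1427 - 293760 \sqrt{6}$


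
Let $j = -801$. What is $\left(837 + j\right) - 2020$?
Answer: $-1984$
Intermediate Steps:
$\left(837 + j\right) - 2020 = \left(837 - 801\right) - 2020 = 36 - 2020 = -1984$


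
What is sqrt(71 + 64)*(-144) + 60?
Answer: 60 - 432*sqrt(15) ≈ -1613.1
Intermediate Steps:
sqrt(71 + 64)*(-144) + 60 = sqrt(135)*(-144) + 60 = (3*sqrt(15))*(-144) + 60 = -432*sqrt(15) + 60 = 60 - 432*sqrt(15)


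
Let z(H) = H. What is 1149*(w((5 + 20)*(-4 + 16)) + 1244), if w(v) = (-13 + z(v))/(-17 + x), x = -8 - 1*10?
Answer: 7099671/5 ≈ 1.4199e+6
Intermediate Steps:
x = -18 (x = -8 - 10 = -18)
w(v) = 13/35 - v/35 (w(v) = (-13 + v)/(-17 - 18) = (-13 + v)/(-35) = (-13 + v)*(-1/35) = 13/35 - v/35)
1149*(w((5 + 20)*(-4 + 16)) + 1244) = 1149*((13/35 - (5 + 20)*(-4 + 16)/35) + 1244) = 1149*((13/35 - 5*12/7) + 1244) = 1149*((13/35 - 1/35*300) + 1244) = 1149*((13/35 - 60/7) + 1244) = 1149*(-41/5 + 1244) = 1149*(6179/5) = 7099671/5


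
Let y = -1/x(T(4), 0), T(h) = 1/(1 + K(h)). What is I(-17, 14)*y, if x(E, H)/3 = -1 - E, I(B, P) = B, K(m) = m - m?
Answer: -17/6 ≈ -2.8333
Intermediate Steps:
K(m) = 0
T(h) = 1 (T(h) = 1/(1 + 0) = 1/1 = 1)
x(E, H) = -3 - 3*E (x(E, H) = 3*(-1 - E) = -3 - 3*E)
y = ⅙ (y = -1/(-3 - 3*1) = -1/(-3 - 3) = -1/(-6) = -1*(-⅙) = ⅙ ≈ 0.16667)
I(-17, 14)*y = -17*⅙ = -17/6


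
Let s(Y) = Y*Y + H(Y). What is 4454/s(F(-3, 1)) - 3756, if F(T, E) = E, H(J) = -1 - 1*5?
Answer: -23234/5 ≈ -4646.8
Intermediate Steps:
H(J) = -6 (H(J) = -1 - 5 = -6)
s(Y) = -6 + Y² (s(Y) = Y*Y - 6 = Y² - 6 = -6 + Y²)
4454/s(F(-3, 1)) - 3756 = 4454/(-6 + 1²) - 3756 = 4454/(-6 + 1) - 3756 = 4454/(-5) - 3756 = 4454*(-⅕) - 3756 = -4454/5 - 3756 = -23234/5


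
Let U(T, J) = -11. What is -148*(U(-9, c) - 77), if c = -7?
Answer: 13024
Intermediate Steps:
-148*(U(-9, c) - 77) = -148*(-11 - 77) = -148*(-88) = 13024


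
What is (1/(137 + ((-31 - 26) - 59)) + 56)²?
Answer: 1385329/441 ≈ 3141.3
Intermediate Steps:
(1/(137 + ((-31 - 26) - 59)) + 56)² = (1/(137 + (-57 - 59)) + 56)² = (1/(137 - 116) + 56)² = (1/21 + 56)² = (1177/21)² = 1385329/441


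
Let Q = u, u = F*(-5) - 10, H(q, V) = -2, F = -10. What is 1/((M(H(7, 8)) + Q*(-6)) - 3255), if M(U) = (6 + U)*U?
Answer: -1/3503 ≈ -0.00028547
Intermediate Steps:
u = 40 (u = -10*(-5) - 10 = 50 - 10 = 40)
Q = 40
M(U) = U*(6 + U)
1/((M(H(7, 8)) + Q*(-6)) - 3255) = 1/((-2*(6 - 2) + 40*(-6)) - 3255) = 1/((-2*4 - 240) - 3255) = 1/((-8 - 240) - 3255) = 1/(-248 - 3255) = 1/(-3503) = -1/3503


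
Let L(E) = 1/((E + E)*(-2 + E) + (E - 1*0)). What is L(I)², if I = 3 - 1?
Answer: ¼ ≈ 0.25000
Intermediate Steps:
I = 2
L(E) = 1/(E + 2*E*(-2 + E)) (L(E) = 1/((2*E)*(-2 + E) + (E + 0)) = 1/(2*E*(-2 + E) + E) = 1/(E + 2*E*(-2 + E)))
L(I)² = (1/(2*(-3 + 2*2)))² = (1/(2*(-3 + 4)))² = ((½)/1)² = ((½)*1)² = (½)² = ¼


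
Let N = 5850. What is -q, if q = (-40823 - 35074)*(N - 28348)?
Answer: -1707530706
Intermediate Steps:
q = 1707530706 (q = (-40823 - 35074)*(5850 - 28348) = -75897*(-22498) = 1707530706)
-q = -1*1707530706 = -1707530706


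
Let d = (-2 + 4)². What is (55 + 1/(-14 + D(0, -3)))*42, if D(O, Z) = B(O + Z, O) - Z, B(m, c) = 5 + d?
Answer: 2289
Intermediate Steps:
d = 4 (d = 2² = 4)
B(m, c) = 9 (B(m, c) = 5 + 4 = 9)
D(O, Z) = 9 - Z
(55 + 1/(-14 + D(0, -3)))*42 = (55 + 1/(-14 + (9 - 1*(-3))))*42 = (55 + 1/(-14 + (9 + 3)))*42 = (55 + 1/(-14 + 12))*42 = (55 + 1/(-2))*42 = (55 - ½)*42 = (109/2)*42 = 2289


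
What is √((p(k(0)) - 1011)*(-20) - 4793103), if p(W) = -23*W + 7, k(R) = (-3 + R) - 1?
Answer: I*√4774863 ≈ 2185.1*I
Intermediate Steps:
k(R) = -4 + R
p(W) = 7 - 23*W
√((p(k(0)) - 1011)*(-20) - 4793103) = √(((7 - 23*(-4 + 0)) - 1011)*(-20) - 4793103) = √(((7 - 23*(-4)) - 1011)*(-20) - 4793103) = √(((7 + 92) - 1011)*(-20) - 4793103) = √((99 - 1011)*(-20) - 4793103) = √(-912*(-20) - 4793103) = √(18240 - 4793103) = √(-4774863) = I*√4774863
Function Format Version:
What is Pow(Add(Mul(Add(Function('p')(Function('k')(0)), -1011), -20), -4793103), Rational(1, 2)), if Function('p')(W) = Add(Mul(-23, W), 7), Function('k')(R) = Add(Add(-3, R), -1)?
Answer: Mul(I, Pow(4774863, Rational(1, 2))) ≈ Mul(2185.1, I)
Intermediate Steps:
Function('k')(R) = Add(-4, R)
Function('p')(W) = Add(7, Mul(-23, W))
Pow(Add(Mul(Add(Function('p')(Function('k')(0)), -1011), -20), -4793103), Rational(1, 2)) = Pow(Add(Mul(Add(Add(7, Mul(-23, Add(-4, 0))), -1011), -20), -4793103), Rational(1, 2)) = Pow(Add(Mul(Add(Add(7, Mul(-23, -4)), -1011), -20), -4793103), Rational(1, 2)) = Pow(Add(Mul(Add(Add(7, 92), -1011), -20), -4793103), Rational(1, 2)) = Pow(Add(Mul(Add(99, -1011), -20), -4793103), Rational(1, 2)) = Pow(Add(Mul(-912, -20), -4793103), Rational(1, 2)) = Pow(Add(18240, -4793103), Rational(1, 2)) = Pow(-4774863, Rational(1, 2)) = Mul(I, Pow(4774863, Rational(1, 2)))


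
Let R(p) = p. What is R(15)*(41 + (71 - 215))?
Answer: -1545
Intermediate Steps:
R(15)*(41 + (71 - 215)) = 15*(41 + (71 - 215)) = 15*(41 - 144) = 15*(-103) = -1545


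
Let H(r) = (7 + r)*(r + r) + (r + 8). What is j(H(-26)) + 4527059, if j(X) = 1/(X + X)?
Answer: 8782494461/1940 ≈ 4.5271e+6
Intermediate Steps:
H(r) = 8 + r + 2*r*(7 + r) (H(r) = (7 + r)*(2*r) + (8 + r) = 2*r*(7 + r) + (8 + r) = 8 + r + 2*r*(7 + r))
j(X) = 1/(2*X)
j(H(-26)) + 4527059 = 1/(2*(8 + 2*(-26)² + 15*(-26))) + 4527059 = 1/(2*(8 + 2*676 - 390)) + 4527059 = 1/(2*(8 + 1352 - 390)) + 4527059 = (½)/970 + 4527059 = (½)*(1/970) + 4527059 = 1/1940 + 4527059 = 8782494461/1940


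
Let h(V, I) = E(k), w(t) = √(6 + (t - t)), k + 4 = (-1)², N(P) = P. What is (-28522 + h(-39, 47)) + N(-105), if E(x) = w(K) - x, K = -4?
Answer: -28624 + √6 ≈ -28622.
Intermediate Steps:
k = -3 (k = -4 + (-1)² = -4 + 1 = -3)
w(t) = √6 (w(t) = √(6 + 0) = √6)
E(x) = √6 - x
h(V, I) = 3 + √6 (h(V, I) = √6 - 1*(-3) = √6 + 3 = 3 + √6)
(-28522 + h(-39, 47)) + N(-105) = (-28522 + (3 + √6)) - 105 = (-28519 + √6) - 105 = -28624 + √6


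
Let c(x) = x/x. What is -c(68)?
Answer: -1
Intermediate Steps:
c(x) = 1
-c(68) = -1*1 = -1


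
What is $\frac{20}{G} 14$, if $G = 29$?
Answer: $\frac{280}{29} \approx 9.6552$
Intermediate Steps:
$\frac{20}{G} 14 = \frac{20}{29} \cdot 14 = \frac{280}{29}$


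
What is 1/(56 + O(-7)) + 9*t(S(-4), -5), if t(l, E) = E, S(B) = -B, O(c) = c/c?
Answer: -2564/57 ≈ -44.982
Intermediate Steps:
O(c) = 1
1/(56 + O(-7)) + 9*t(S(-4), -5) = 1/(56 + 1) + 9*(-5) = 1/57 - 45 = -2564/57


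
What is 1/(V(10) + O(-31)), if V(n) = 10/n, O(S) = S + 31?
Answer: 1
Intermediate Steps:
O(S) = 31 + S
1/(V(10) + O(-31)) = 1/(10/10 + (31 - 31)) = 1/(10*(⅒) + 0) = 1/(1 + 0) = 1/1 = 1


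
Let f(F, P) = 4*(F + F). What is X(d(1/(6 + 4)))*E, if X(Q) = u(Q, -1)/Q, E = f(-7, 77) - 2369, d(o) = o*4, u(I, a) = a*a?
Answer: -12125/2 ≈ -6062.5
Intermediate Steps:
u(I, a) = a²
d(o) = 4*o
f(F, P) = 8*F (f(F, P) = 4*(2*F) = 8*F)
E = -2425 (E = 8*(-7) - 2369 = -56 - 2369 = -2425)
X(Q) = 1/Q (X(Q) = (-1)²/Q = 1/Q)
X(d(1/(6 + 4)))*E = -2425/(4/(6 + 4)) = -2425/(4/10) = -2425/(4*(⅒)) = -2425/(⅖) = (5/2)*(-2425) = -12125/2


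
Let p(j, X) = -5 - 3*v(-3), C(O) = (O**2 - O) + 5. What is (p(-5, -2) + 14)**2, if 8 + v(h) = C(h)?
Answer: 324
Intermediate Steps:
C(O) = 5 + O**2 - O
v(h) = -3 + h**2 - h (v(h) = -8 + (5 + h**2 - h) = -3 + h**2 - h)
p(j, X) = -32 (p(j, X) = -5 - 3*(-3 + (-3)**2 - 1*(-3)) = -5 - 3*(-3 + 9 + 3) = -5 - 3*9 = -5 - 27 = -32)
(p(-5, -2) + 14)**2 = (-32 + 14)**2 = (-18)**2 = 324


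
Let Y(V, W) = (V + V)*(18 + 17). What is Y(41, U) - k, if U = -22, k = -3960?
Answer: 6830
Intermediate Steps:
Y(V, W) = 70*V (Y(V, W) = (2*V)*35 = 70*V)
Y(41, U) - k = 70*41 - 1*(-3960) = 2870 + 3960 = 6830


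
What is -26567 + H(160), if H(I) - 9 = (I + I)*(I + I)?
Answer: 75842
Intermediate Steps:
H(I) = 9 + 4*I² (H(I) = 9 + (I + I)*(I + I) = 9 + (2*I)*(2*I) = 9 + 4*I²)
-26567 + H(160) = -26567 + (9 + 4*160²) = -26567 + (9 + 4*25600) = -26567 + (9 + 102400) = -26567 + 102409 = 75842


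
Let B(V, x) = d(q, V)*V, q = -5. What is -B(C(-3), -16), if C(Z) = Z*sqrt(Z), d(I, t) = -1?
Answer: -3*I*sqrt(3) ≈ -5.1962*I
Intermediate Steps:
C(Z) = Z**(3/2)
B(V, x) = -V
-B(C(-3), -16) = -(-1)*(-3)**(3/2) = -(-1)*(-3*I*sqrt(3)) = -3*I*sqrt(3)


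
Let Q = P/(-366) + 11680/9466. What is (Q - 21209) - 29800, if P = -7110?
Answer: -14720996572/288713 ≈ -50988.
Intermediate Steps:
Q = 5964845/288713 (Q = -7110/(-366) + 11680/9466 = -7110*(-1/366) + 11680*(1/9466) = 1185/61 + 5840/4733 = 5964845/288713 ≈ 20.660)
(Q - 21209) - 29800 = (5964845/288713 - 21209) - 29800 = -6117349172/288713 - 29800 = -14720996572/288713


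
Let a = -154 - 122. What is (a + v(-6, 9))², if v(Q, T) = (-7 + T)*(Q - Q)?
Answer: 76176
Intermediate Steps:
a = -276
v(Q, T) = 0 (v(Q, T) = (-7 + T)*0 = 0)
(a + v(-6, 9))² = (-276 + 0)² = (-276)² = 76176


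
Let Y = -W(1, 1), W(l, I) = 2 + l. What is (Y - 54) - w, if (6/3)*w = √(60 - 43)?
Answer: -57 - √17/2 ≈ -59.062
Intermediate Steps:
Y = -3 (Y = -(2 + 1) = -1*3 = -3)
w = √17/2 (w = √(60 - 43)/2 = √17/2 ≈ 2.0616)
(Y - 54) - w = (-3 - 54) - √17/2 = -57 - √17/2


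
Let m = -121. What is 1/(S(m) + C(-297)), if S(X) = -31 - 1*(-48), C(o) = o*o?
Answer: 1/88226 ≈ 1.1335e-5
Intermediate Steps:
C(o) = o²
S(X) = 17 (S(X) = -31 + 48 = 17)
1/(S(m) + C(-297)) = 1/(17 + (-297)²) = 1/(17 + 88209) = 1/88226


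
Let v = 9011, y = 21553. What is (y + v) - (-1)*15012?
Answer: 45576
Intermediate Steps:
(y + v) - (-1)*15012 = (21553 + 9011) - (-1)*15012 = 30564 - 1*(-15012) = 30564 + 15012 = 45576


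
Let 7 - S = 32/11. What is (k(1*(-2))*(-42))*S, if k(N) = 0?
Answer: 0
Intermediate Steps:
S = 45/11 (S = 7 - 32/11 = 45/11 ≈ 4.0909)
(k(1*(-2))*(-42))*S = (0*(-42))*(45/11) = 0*(45/11) = 0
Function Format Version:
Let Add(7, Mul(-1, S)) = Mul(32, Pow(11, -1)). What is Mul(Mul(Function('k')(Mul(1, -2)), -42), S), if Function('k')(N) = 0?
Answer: 0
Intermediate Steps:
S = Rational(45, 11) (S = Add(7, Mul(-1, Mul(32, Pow(11, -1)))) = Add(7, Mul(-1, Mul(32, Rational(1, 11)))) = Add(7, Mul(-1, Rational(32, 11))) = Add(7, Rational(-32, 11)) = Rational(45, 11) ≈ 4.0909)
Mul(Mul(Function('k')(Mul(1, -2)), -42), S) = Mul(Mul(0, -42), Rational(45, 11)) = Mul(0, Rational(45, 11)) = 0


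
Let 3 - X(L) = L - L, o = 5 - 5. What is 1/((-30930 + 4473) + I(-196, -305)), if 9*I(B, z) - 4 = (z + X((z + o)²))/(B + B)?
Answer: -1764/46669213 ≈ -3.7798e-5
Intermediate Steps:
o = 0
X(L) = 3 (X(L) = 3 - (L - L) = 3 - 1*0 = 3 + 0 = 3)
I(B, z) = 4/9 + (3 + z)/(18*B) (I(B, z) = 4/9 + ((z + 3)/(B + B))/9 = 4/9 + ((3 + z)/((2*B)))/9 = 4/9 + ((3 + z)*(1/(2*B)))/9 = 4/9 + ((3 + z)/(2*B))/9 = 4/9 + (3 + z)/(18*B))
1/((-30930 + 4473) + I(-196, -305)) = 1/((-30930 + 4473) + (1/18)*(3 - 305 + 8*(-196))/(-196)) = 1/(-26457 + (1/18)*(-1/196)*(3 - 305 - 1568)) = 1/(-26457 + (1/18)*(-1/196)*(-1870)) = 1/(-26457 + 935/1764) = 1/(-46669213/1764) = -1764/46669213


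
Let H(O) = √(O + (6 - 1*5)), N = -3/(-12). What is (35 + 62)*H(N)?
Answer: 97*√5/2 ≈ 108.45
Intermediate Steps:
N = ¼ (N = -3*(-1/12) = ¼ ≈ 0.25000)
H(O) = √(1 + O) (H(O) = √(O + (6 - 5)) = √(O + 1) = √(1 + O))
(35 + 62)*H(N) = (35 + 62)*√(1 + ¼) = 97*√(5/4) = 97*(√5/2) = 97*√5/2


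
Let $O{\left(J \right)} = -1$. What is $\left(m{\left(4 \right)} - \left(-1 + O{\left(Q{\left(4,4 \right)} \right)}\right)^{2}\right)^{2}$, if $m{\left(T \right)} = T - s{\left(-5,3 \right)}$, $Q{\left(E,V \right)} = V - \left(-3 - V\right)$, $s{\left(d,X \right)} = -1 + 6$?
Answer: $25$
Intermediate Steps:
$s{\left(d,X \right)} = 5$
$Q{\left(E,V \right)} = 3 + 2 V$ ($Q{\left(E,V \right)} = V + \left(3 + V\right) = 3 + 2 V$)
$m{\left(T \right)} = -5 + T$ ($m{\left(T \right)} = T - 5 = -5 + T$)
$\left(m{\left(4 \right)} - \left(-1 + O{\left(Q{\left(4,4 \right)} \right)}\right)^{2}\right)^{2} = \left(\left(-5 + 4\right) - \left(-1 - 1\right)^{2}\right)^{2} = \left(-1 - \left(-2\right)^{2}\right)^{2} = \left(-1 - 4\right)^{2} = \left(-5\right)^{2} = 25$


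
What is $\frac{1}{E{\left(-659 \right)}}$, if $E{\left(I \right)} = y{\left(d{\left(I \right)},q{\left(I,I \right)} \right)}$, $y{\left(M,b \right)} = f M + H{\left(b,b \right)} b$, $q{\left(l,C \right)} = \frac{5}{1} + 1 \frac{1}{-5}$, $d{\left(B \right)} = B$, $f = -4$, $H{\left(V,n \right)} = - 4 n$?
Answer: $\frac{25}{63596} \approx 0.00039311$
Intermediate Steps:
$q{\left(l,C \right)} = \frac{24}{5}$ ($q{\left(l,C \right)} = 5 \cdot 1 + 1 \left(- \frac{1}{5}\right) = 5 - \frac{1}{5} = \frac{24}{5}$)
$y{\left(M,b \right)} = - 4 M - 4 b^{2}$ ($y{\left(M,b \right)} = - 4 M + - 4 b b = - 4 M - 4 b^{2}$)
$E{\left(I \right)} = - \frac{2304}{25} - 4 I$ ($E{\left(I \right)} = - 4 I - 4 \left(\frac{24}{5}\right)^{2} = - 4 I - \frac{2304}{25} = - \frac{2304}{25} - 4 I$)
$\frac{1}{E{\left(-659 \right)}} = \frac{1}{- \frac{2304}{25} - -2636} = \frac{1}{- \frac{2304}{25} + 2636} = \frac{1}{\frac{63596}{25}} = \frac{25}{63596}$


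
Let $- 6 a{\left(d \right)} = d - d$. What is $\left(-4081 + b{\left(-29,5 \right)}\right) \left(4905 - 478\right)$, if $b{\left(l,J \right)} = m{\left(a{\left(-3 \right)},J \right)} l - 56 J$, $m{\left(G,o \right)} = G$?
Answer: $-19306147$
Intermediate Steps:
$a{\left(d \right)} = 0$ ($a{\left(d \right)} = - \frac{d - d}{6} = \left(- \frac{1}{6}\right) 0 = 0$)
$b{\left(l,J \right)} = - 56 J$ ($b{\left(l,J \right)} = 0 l - 56 J = 0 - 56 J = - 56 J$)
$\left(-4081 + b{\left(-29,5 \right)}\right) \left(4905 - 478\right) = \left(-4081 - 280\right) \left(4905 - 478\right) = \left(-4081 - 280\right) 4427 = \left(-4361\right) 4427 = -19306147$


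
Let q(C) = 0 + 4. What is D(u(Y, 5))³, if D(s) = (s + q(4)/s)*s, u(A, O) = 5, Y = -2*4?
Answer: 24389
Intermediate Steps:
Y = -8
q(C) = 4
D(s) = s*(s + 4/s) (D(s) = (s + 4/s)*s = s*(s + 4/s))
D(u(Y, 5))³ = (4 + 5²)³ = (4 + 25)³ = 29³ = 24389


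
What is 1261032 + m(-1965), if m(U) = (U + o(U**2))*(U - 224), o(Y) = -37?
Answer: 5643410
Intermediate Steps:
m(U) = (-224 + U)*(-37 + U) (m(U) = (U - 37)*(U - 224) = (-37 + U)*(-224 + U) = (-224 + U)*(-37 + U))
1261032 + m(-1965) = 1261032 + (8288 + (-1965)**2 - 261*(-1965)) = 1261032 + (8288 + 3861225 + 512865) = 1261032 + 4382378 = 5643410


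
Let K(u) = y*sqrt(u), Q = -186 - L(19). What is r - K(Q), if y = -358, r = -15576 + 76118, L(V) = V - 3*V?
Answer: 60542 + 716*I*sqrt(37) ≈ 60542.0 + 4355.3*I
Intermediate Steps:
L(V) = -2*V
r = 60542
Q = -148 (Q = -186 - (-2)*19 = -186 - 1*(-38) = -186 + 38 = -148)
K(u) = -358*sqrt(u)
r - K(Q) = 60542 - (-358)*sqrt(-148) = 60542 - (-358)*2*I*sqrt(37) = 60542 - (-716)*I*sqrt(37) = 60542 + 716*I*sqrt(37)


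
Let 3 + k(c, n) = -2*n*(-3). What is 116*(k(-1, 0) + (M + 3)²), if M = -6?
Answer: 696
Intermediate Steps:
k(c, n) = -3 + 6*n (k(c, n) = -3 - 2*n*(-3) = -3 + 6*n)
116*(k(-1, 0) + (M + 3)²) = 116*((-3 + 6*0) + (-6 + 3)²) = 116*((-3 + 0) + (-3)²) = 116*(-3 + 9) = 116*6 = 696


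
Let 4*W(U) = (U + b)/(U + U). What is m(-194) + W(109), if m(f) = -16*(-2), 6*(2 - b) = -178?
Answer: 42067/1308 ≈ 32.161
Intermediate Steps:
b = 95/3 (b = 2 - ⅙*(-178) = 2 + 89/3 = 95/3 ≈ 31.667)
m(f) = 32
W(U) = (95/3 + U)/(8*U) (W(U) = ((U + 95/3)/(U + U))/4 = ((95/3 + U)/((2*U)))/4 = ((95/3 + U)*(1/(2*U)))/4 = ((95/3 + U)/(2*U))/4 = (95/3 + U)/(8*U))
m(-194) + W(109) = 32 + (1/24)*(95 + 3*109)/109 = 32 + (1/24)*(1/109)*(95 + 327) = 32 + (1/24)*(1/109)*422 = 32 + 211/1308 = 42067/1308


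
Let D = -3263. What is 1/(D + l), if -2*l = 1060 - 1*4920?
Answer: -1/1333 ≈ -0.00075019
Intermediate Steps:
l = 1930 (l = -(1060 - 1*4920)/2 = -(1060 - 4920)/2 = -½*(-3860) = 1930)
1/(D + l) = 1/(-3263 + 1930) = 1/(-1333) = -1/1333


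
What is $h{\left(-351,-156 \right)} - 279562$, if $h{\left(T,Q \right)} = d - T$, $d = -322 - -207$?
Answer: $-279326$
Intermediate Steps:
$d = -115$ ($d = -322 + 207 = -115$)
$h{\left(T,Q \right)} = -115 - T$
$h{\left(-351,-156 \right)} - 279562 = \left(-115 - -351\right) - 279562 = \left(-115 + 351\right) - 279562 = 236 - 279562 = -279326$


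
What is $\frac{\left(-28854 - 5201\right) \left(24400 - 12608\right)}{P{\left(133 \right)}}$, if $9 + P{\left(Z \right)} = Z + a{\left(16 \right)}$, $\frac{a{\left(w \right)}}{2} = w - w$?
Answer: $- \frac{100394140}{31} \approx -3.2385 \cdot 10^{6}$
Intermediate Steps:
$a{\left(w \right)} = 0$ ($a{\left(w \right)} = 2 \left(w - w\right) = 2 \cdot 0 = 0$)
$P{\left(Z \right)} = -9 + Z$ ($P{\left(Z \right)} = -9 + \left(Z + 0\right) = -9 + Z$)
$\frac{\left(-28854 - 5201\right) \left(24400 - 12608\right)}{P{\left(133 \right)}} = \frac{\left(-28854 - 5201\right) \left(24400 - 12608\right)}{-9 + 133} = \frac{\left(-34055\right) 11792}{124} = \left(-401576560\right) \frac{1}{124} = - \frac{100394140}{31}$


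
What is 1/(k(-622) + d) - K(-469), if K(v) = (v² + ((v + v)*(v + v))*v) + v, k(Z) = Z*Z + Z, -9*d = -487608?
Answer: 544949323028771/1321322 ≈ 4.1243e+8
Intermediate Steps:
d = 162536/3 (d = -⅑*(-487608) = 162536/3 ≈ 54179.)
k(Z) = Z + Z² (k(Z) = Z² + Z = Z + Z²)
K(v) = v + v² + 4*v³ (K(v) = (v² + ((2*v)*(2*v))*v) + v = (v² + (4*v²)*v) + v = (v² + 4*v³) + v = v + v² + 4*v³)
1/(k(-622) + d) - K(-469) = 1/(-622*(1 - 622) + 162536/3) - (-469)*(1 - 469 + 4*(-469)²) = 1/(-622*(-621) + 162536/3) - (-469)*(1 - 469 + 4*219961) = 1/(386262 + 162536/3) - (-469)*(1 - 469 + 879844) = 1/(1321322/3) - (-469)*879376 = 3/1321322 - 1*(-412427344) = 3/1321322 + 412427344 = 544949323028771/1321322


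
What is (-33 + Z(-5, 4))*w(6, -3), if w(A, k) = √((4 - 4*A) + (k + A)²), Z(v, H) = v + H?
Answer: -34*I*√11 ≈ -112.77*I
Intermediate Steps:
Z(v, H) = H + v
w(A, k) = √(4 + (A + k)² - 4*A) (w(A, k) = √((4 - 4*A) + (A + k)²) = √(4 + (A + k)² - 4*A))
(-33 + Z(-5, 4))*w(6, -3) = (-33 + (4 - 5))*√(4 + (6 - 3)² - 4*6) = (-33 - 1)*√(4 + 3² - 24) = -34*√(4 + 9 - 24) = -34*I*√11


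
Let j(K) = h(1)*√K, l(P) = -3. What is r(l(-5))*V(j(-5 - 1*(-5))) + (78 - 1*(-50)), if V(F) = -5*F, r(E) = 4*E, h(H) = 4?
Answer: 128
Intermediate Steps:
j(K) = 4*√K
r(l(-5))*V(j(-5 - 1*(-5))) + (78 - 1*(-50)) = (4*(-3))*(-20*√(-5 - 1*(-5))) + (78 - 1*(-50)) = -(-60)*4*√(-5 + 5) + (78 + 50) = -(-60)*4*√0 + 128 = -(-60)*4*0 + 128 = -(-60)*0 + 128 = -12*0 + 128 = 0 + 128 = 128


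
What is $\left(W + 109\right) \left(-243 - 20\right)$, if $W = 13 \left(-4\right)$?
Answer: $-14991$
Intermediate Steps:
$W = -52$
$\left(W + 109\right) \left(-243 - 20\right) = \left(-52 + 109\right) \left(-243 - 20\right) = 57 \left(-243 - 20\right) = 57 \left(-263\right) = -14991$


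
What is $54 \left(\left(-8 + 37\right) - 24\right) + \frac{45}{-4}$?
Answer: $\frac{1035}{4} \approx 258.75$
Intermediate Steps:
$54 \left(\left(-8 + 37\right) - 24\right) + \frac{45}{-4} = 54 \left(29 - 24\right) + 45 \left(- \frac{1}{4}\right) = 54 \cdot 5 - \frac{45}{4} = 270 - \frac{45}{4} = \frac{1035}{4}$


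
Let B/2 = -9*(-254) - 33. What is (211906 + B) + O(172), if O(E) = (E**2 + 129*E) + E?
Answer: 268356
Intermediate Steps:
B = 4506 (B = 2*(-9*(-254) - 33) = 2*(2286 - 33) = 2*2253 = 4506)
O(E) = E**2 + 130*E
(211906 + B) + O(172) = (211906 + 4506) + 172*(130 + 172) = 216412 + 172*302 = 216412 + 51944 = 268356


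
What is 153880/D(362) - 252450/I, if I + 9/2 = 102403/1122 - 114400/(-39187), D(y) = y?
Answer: -852819188426090/356874803819 ≈ -2389.7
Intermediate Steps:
I = 1971683999/21983907 (I = -9/2 + (102403/1122 - 114400/(-39187)) = -9/2 + (102403*(1/1122) - 114400*(-1/39187)) = -9/2 + (102403/1122 + 114400/39187) = -9/2 + 4141223161/43967814 = 1971683999/21983907 ≈ 89.688)
153880/D(362) - 252450/I = 153880/362 - 252450/1971683999/21983907 = 153880*(1/362) - 252450*21983907/1971683999 = 76940/181 - 5549837322150/1971683999 = -852819188426090/356874803819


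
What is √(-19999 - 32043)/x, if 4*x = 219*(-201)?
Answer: -4*I*√52042/44019 ≈ -0.02073*I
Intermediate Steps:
x = -44019/4 (x = (219*(-201))/4 = (¼)*(-44019) = -44019/4 ≈ -11005.)
√(-19999 - 32043)/x = √(-19999 - 32043)/(-44019/4) = √(-52042)*(-4/44019) = (I*√52042)*(-4/44019) = -4*I*√52042/44019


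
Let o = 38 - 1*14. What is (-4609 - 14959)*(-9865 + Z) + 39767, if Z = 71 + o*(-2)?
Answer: 192628023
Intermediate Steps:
o = 24 (o = 38 - 14 = 24)
Z = 23 (Z = 71 + 24*(-2) = 71 - 48 = 23)
(-4609 - 14959)*(-9865 + Z) + 39767 = (-4609 - 14959)*(-9865 + 23) + 39767 = -19568*(-9842) + 39767 = 192588256 + 39767 = 192628023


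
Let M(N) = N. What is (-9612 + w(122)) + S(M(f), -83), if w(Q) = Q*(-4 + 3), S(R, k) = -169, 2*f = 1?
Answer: -9903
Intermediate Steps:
f = ½ (f = (½)*1 = ½ ≈ 0.50000)
w(Q) = -Q (w(Q) = Q*(-1) = -Q)
(-9612 + w(122)) + S(M(f), -83) = (-9612 - 1*122) - 169 = (-9612 - 122) - 169 = -9734 - 169 = -9903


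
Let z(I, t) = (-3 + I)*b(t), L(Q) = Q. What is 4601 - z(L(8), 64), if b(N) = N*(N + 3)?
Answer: -16839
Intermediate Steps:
b(N) = N*(3 + N)
z(I, t) = t*(-3 + I)*(3 + t) (z(I, t) = (-3 + I)*(t*(3 + t)) = t*(-3 + I)*(3 + t))
4601 - z(L(8), 64) = 4601 - 64*(-3 + 8)*(3 + 64) = 4601 - 64*5*67 = 4601 - 1*21440 = 4601 - 21440 = -16839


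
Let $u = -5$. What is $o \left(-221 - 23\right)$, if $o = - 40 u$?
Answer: $-48800$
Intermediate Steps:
$o = 200$ ($o = \left(-40\right) \left(-5\right) = 200$)
$o \left(-221 - 23\right) = 200 \left(-221 - 23\right) = 200 \left(-244\right) = -48800$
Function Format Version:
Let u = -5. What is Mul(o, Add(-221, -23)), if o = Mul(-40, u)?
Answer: -48800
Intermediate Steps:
o = 200 (o = Mul(-40, -5) = 200)
Mul(o, Add(-221, -23)) = Mul(200, Add(-221, -23)) = Mul(200, -244) = -48800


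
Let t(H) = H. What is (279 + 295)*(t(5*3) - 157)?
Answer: -81508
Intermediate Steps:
(279 + 295)*(t(5*3) - 157) = (279 + 295)*(5*3 - 157) = 574*(15 - 157) = 574*(-142) = -81508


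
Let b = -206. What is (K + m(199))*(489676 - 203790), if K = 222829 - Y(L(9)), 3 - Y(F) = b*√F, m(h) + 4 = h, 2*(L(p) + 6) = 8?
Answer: 63758581606 - 58892516*I*√2 ≈ 6.3759e+10 - 8.3287e+7*I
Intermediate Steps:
L(p) = -2 (L(p) = -6 + (½)*8 = -6 + 4 = -2)
m(h) = -4 + h
Y(F) = 3 + 206*√F (Y(F) = 3 - (-206)*√F = 3 + 206*√F)
K = 222826 - 206*I*√2 (K = 222829 - (3 + 206*√(-2)) = 222829 - (3 + 206*(I*√2)) = 222829 - (3 + 206*I*√2) = 222829 + (-3 - 206*I*√2) = 222826 - 206*I*√2 ≈ 2.2283e+5 - 291.33*I)
(K + m(199))*(489676 - 203790) = ((222826 - 206*I*√2) + (-4 + 199))*(489676 - 203790) = ((222826 - 206*I*√2) + 195)*285886 = (223021 - 206*I*√2)*285886 = 63758581606 - 58892516*I*√2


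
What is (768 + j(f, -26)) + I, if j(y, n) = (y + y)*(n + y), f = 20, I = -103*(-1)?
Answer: 631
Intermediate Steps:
I = 103
j(y, n) = 2*y*(n + y) (j(y, n) = (2*y)*(n + y) = 2*y*(n + y))
(768 + j(f, -26)) + I = (768 + 2*20*(-26 + 20)) + 103 = (768 + 2*20*(-6)) + 103 = (768 - 240) + 103 = 528 + 103 = 631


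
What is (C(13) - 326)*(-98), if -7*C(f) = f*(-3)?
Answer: 31402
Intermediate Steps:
C(f) = 3*f/7 (C(f) = -f*(-3)/7 = -(-3)*f/7 = 3*f/7)
(C(13) - 326)*(-98) = ((3/7)*13 - 326)*(-98) = (39/7 - 326)*(-98) = -2243/7*(-98) = 31402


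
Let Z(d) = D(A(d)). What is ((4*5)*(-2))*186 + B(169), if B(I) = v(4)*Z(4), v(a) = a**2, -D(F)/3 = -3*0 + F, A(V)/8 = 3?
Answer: -8592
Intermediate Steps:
A(V) = 24 (A(V) = 8*3 = 24)
D(F) = -3*F (D(F) = -3*(-3*0 + F) = -3*(0 + F) = -3*F)
Z(d) = -72 (Z(d) = -3*24 = -72)
B(I) = -1152 (B(I) = 4**2*(-72) = 16*(-72) = -1152)
((4*5)*(-2))*186 + B(169) = ((4*5)*(-2))*186 - 1152 = (20*(-2))*186 - 1152 = -40*186 - 1152 = -7440 - 1152 = -8592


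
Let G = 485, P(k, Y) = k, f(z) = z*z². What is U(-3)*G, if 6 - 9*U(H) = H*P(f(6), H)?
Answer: 105730/3 ≈ 35243.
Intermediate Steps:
f(z) = z³
U(H) = ⅔ - 24*H (U(H) = ⅔ - H*6³/9 = ⅔ - H*216/9 = ⅔ - 24*H)
U(-3)*G = (⅔ - 24*(-3))*485 = (⅔ + 72)*485 = (218/3)*485 = 105730/3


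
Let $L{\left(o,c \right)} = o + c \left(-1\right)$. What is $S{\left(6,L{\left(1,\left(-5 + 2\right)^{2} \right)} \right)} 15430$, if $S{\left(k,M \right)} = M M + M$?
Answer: $864080$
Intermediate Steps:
$L{\left(o,c \right)} = o - c$
$S{\left(k,M \right)} = M + M^{2}$ ($S{\left(k,M \right)} = M^{2} + M = M + M^{2}$)
$S{\left(6,L{\left(1,\left(-5 + 2\right)^{2} \right)} \right)} 15430 = \left(1 - \left(-5 + 2\right)^{2}\right) \left(1 + \left(1 - \left(-5 + 2\right)^{2}\right)\right) 15430 = \left(1 - \left(-3\right)^{2}\right) \left(1 + \left(1 - \left(-3\right)^{2}\right)\right) 15430 = \left(1 - 9\right) \left(1 + \left(1 - 9\right)\right) 15430 = - 8 \left(1 - 8\right) 15430 = \left(-8\right) \left(-7\right) 15430 = 56 \cdot 15430 = 864080$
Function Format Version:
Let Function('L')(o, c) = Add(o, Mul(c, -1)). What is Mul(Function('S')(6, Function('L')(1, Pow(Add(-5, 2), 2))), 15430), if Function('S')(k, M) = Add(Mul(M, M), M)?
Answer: 864080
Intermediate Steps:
Function('L')(o, c) = Add(o, Mul(-1, c))
Function('S')(k, M) = Add(M, Pow(M, 2)) (Function('S')(k, M) = Add(Pow(M, 2), M) = Add(M, Pow(M, 2)))
Mul(Function('S')(6, Function('L')(1, Pow(Add(-5, 2), 2))), 15430) = Mul(Mul(Add(1, Mul(-1, Pow(Add(-5, 2), 2))), Add(1, Add(1, Mul(-1, Pow(Add(-5, 2), 2))))), 15430) = Mul(Mul(Add(1, Mul(-1, Pow(-3, 2))), Add(1, Add(1, Mul(-1, Pow(-3, 2))))), 15430) = Mul(Mul(Add(1, Mul(-1, 9)), Add(1, Add(1, Mul(-1, 9)))), 15430) = Mul(Mul(Add(1, -9), Add(1, Add(1, -9))), 15430) = Mul(Mul(-8, Add(1, -8)), 15430) = Mul(Mul(-8, -7), 15430) = Mul(56, 15430) = 864080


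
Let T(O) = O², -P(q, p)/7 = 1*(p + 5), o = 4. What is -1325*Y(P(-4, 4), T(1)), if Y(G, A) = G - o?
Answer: 88775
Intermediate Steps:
P(q, p) = -35 - 7*p (P(q, p) = -7*(p + 5) = -7*(5 + p) = -35 - 7*p)
Y(G, A) = -4 + G (Y(G, A) = G - 1*4 = G - 4 = -4 + G)
-1325*Y(P(-4, 4), T(1)) = -1325*(-4 + (-35 - 7*4)) = -1325*(-4 + (-35 - 28)) = -1325*(-4 - 63) = -1325*(-67) = 88775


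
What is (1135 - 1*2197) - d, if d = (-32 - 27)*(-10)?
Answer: -1652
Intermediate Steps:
d = 590 (d = -59*(-10) = 590)
(1135 - 1*2197) - d = (1135 - 1*2197) - 1*590 = (1135 - 2197) - 590 = -1062 - 590 = -1652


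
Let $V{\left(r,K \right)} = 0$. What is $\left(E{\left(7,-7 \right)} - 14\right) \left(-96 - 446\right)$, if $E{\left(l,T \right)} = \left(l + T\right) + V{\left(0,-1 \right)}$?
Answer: $7588$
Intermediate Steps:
$E{\left(l,T \right)} = T + l$ ($E{\left(l,T \right)} = \left(l + T\right) + 0 = \left(T + l\right) + 0 = T + l$)
$\left(E{\left(7,-7 \right)} - 14\right) \left(-96 - 446\right) = \left(\left(-7 + 7\right) - 14\right) \left(-96 - 446\right) = \left(0 - 14\right) \left(-542\right) = \left(-14\right) \left(-542\right) = 7588$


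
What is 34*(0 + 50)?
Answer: 1700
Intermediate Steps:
34*(0 + 50) = 34*50 = 1700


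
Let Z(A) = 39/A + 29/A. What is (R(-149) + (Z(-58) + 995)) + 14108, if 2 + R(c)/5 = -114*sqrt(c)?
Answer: 437663/29 - 570*I*sqrt(149) ≈ 15092.0 - 6957.7*I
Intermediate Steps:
Z(A) = 68/A
R(c) = -10 - 570*sqrt(c) (R(c) = -10 + 5*(-114*sqrt(c)) = -10 - 570*sqrt(c))
(R(-149) + (Z(-58) + 995)) + 14108 = ((-10 - 570*I*sqrt(149)) + (68/(-58) + 995)) + 14108 = ((-10 - 570*I*sqrt(149)) + (68*(-1/58) + 995)) + 14108 = ((-10 - 570*I*sqrt(149)) + (-34/29 + 995)) + 14108 = ((-10 - 570*I*sqrt(149)) + 28821/29) + 14108 = (28531/29 - 570*I*sqrt(149)) + 14108 = 437663/29 - 570*I*sqrt(149)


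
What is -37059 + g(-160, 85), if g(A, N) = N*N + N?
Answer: -29749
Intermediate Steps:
g(A, N) = N + N² (g(A, N) = N² + N = N + N²)
-37059 + g(-160, 85) = -37059 + 85*(1 + 85) = -37059 + 85*86 = -37059 + 7310 = -29749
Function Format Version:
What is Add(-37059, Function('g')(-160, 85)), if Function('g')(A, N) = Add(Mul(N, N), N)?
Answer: -29749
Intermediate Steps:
Function('g')(A, N) = Add(N, Pow(N, 2)) (Function('g')(A, N) = Add(Pow(N, 2), N) = Add(N, Pow(N, 2)))
Add(-37059, Function('g')(-160, 85)) = Add(-37059, Mul(85, Add(1, 85))) = Add(-37059, Mul(85, 86)) = Add(-37059, 7310) = -29749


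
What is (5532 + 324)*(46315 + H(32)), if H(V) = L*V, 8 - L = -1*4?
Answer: 273469344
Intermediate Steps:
L = 12 (L = 8 - (-1)*4 = 8 - 1*(-4) = 8 + 4 = 12)
H(V) = 12*V
(5532 + 324)*(46315 + H(32)) = (5532 + 324)*(46315 + 12*32) = 5856*(46315 + 384) = 5856*46699 = 273469344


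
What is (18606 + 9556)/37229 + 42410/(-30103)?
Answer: -731121204/1120704587 ≈ -0.65238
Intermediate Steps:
(18606 + 9556)/37229 + 42410/(-30103) = 28162*(1/37229) + 42410*(-1/30103) = 28162/37229 - 42410/30103 = -731121204/1120704587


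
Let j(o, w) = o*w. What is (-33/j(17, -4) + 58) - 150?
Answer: -6223/68 ≈ -91.515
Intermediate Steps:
(-33/j(17, -4) + 58) - 150 = (-33/(17*(-4)) + 58) - 150 = (-33/(-68) + 58) - 150 = (-33*(-1/68) + 58) - 150 = (33/68 + 58) - 150 = 3977/68 - 150 = -6223/68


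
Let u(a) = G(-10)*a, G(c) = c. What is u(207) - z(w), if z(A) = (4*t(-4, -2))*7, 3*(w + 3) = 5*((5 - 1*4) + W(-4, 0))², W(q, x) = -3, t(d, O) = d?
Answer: -1958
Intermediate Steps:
w = 11/3 (w = -3 + (5*((5 - 1*4) - 3)²)/3 = -3 + (5*((5 - 4) - 3)²)/3 = -3 + (5*(1 - 3)²)/3 = -3 + (5*(-2)²)/3 = -3 + (5*4)/3 = -3 + (⅓)*20 = -3 + 20/3 = 11/3 ≈ 3.6667)
z(A) = -112 (z(A) = (4*(-4))*7 = -16*7 = -112)
u(a) = -10*a
u(207) - z(w) = -10*207 - 1*(-112) = -2070 + 112 = -1958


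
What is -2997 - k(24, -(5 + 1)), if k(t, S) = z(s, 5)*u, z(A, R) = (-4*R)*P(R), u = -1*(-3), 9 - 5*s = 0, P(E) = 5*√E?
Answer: -2997 + 300*√5 ≈ -2326.2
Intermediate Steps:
s = 9/5 (s = 9/5 - ⅕*0 = 9/5 + 0 = 9/5 ≈ 1.8000)
u = 3
z(A, R) = -20*R^(3/2) (z(A, R) = (-4*R)*(5*√R) = -20*R^(3/2))
k(t, S) = -300*√5 (k(t, S) = -100*√5*3 = -300*√5)
-2997 - k(24, -(5 + 1)) = -2997 - (-300)*√5 = -2997 + 300*√5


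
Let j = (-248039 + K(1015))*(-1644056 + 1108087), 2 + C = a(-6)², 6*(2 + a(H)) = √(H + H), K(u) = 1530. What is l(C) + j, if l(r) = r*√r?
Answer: 132121182221 + (-18 + (-6 + I*√3)²)^(3/2)/27 ≈ 1.3212e+11 - 4.7507*I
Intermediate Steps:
a(H) = -2 + √2*√H/6 (a(H) = -2 + √(H + H)/6 = -2 + √(2*H)/6 = -2 + (√2*√H)/6 = -2 + √2*√H/6)
C = -2 + (-2 + I*√3/3)² (C = -2 + (-2 + √2*√(-6)/6)² = -2 + (-2 + √2*(I*√6)/6)² = -2 + (-2 + I*√3/3)² ≈ 1.6667 - 2.3094*I)
l(r) = r^(3/2)
j = 132121182221 (j = (-248039 + 1530)*(-1644056 + 1108087) = -246509*(-535969) = 132121182221)
l(C) + j = (5/3 - 4*I*√3/3)^(3/2) + 132121182221 = 132121182221 + (5/3 - 4*I*√3/3)^(3/2)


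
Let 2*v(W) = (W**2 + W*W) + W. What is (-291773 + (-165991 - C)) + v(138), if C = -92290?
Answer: -346361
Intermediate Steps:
v(W) = W**2 + W/2 (v(W) = ((W**2 + W*W) + W)/2 = ((W**2 + W**2) + W)/2 = (2*W**2 + W)/2 = (W + 2*W**2)/2 = W**2 + W/2)
(-291773 + (-165991 - C)) + v(138) = (-291773 + (-165991 - 1*(-92290))) + 138*(1/2 + 138) = (-291773 + (-165991 + 92290)) + 138*(277/2) = (-291773 - 73701) + 19113 = -365474 + 19113 = -346361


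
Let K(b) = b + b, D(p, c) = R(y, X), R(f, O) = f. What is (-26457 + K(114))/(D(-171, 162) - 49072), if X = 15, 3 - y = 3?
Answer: 26229/49072 ≈ 0.53450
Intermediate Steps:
y = 0 (y = 3 - 1*3 = 3 - 3 = 0)
D(p, c) = 0
K(b) = 2*b
(-26457 + K(114))/(D(-171, 162) - 49072) = (-26457 + 2*114)/(0 - 49072) = (-26457 + 228)/(-49072) = -26229*(-1/49072) = 26229/49072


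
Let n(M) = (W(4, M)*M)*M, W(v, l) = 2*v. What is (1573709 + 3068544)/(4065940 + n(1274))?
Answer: 4642253/17050548 ≈ 0.27226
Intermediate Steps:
n(M) = 8*M² (n(M) = ((2*4)*M)*M = (8*M)*M = 8*M²)
(1573709 + 3068544)/(4065940 + n(1274)) = (1573709 + 3068544)/(4065940 + 8*1274²) = 4642253/(4065940 + 8*1623076) = 4642253/(4065940 + 12984608) = 4642253/17050548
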